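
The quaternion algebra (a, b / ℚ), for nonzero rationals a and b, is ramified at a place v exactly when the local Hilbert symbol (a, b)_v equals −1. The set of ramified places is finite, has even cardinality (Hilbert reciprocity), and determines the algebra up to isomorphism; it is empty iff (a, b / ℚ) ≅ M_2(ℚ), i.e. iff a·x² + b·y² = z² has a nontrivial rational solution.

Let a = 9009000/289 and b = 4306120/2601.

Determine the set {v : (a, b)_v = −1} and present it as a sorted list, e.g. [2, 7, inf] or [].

Mod squares: a ≡ 10010, b ≡ 130. Check v ∈ {∞, 2, 3, 5, 7, 11, 13, 17}.
v=3: a=3^2·(≡2), b=3^-2·(≡1) mod 3; (2|3)=-1, (1|3)=+1; (−1)^{2·-2·1}·(-1)^-2·(+1)^2 = +1.
v=∞: 10010 > 0 and 130 > 0  ⇒  (a,b)_∞ = +1.
v=11: a=11^1·(≡2), b=11^0·(≡1) mod 11; (2|11)=-1, (1|11)=+1; (−1)^{1·0·5}·(-1)^0·(+1)^1 = +1.
v=13: a=13^1·(≡3), b=13^3·(≡10) mod 13; (3|13)=+1, (10|13)=+1; (−1)^{1·3·6}·(+1)^3·(+1)^1 = +1.
v=5: a=5^3·(≡3), b=5^1·(≡4) mod 5; (3|5)=-1, (4|5)=+1; (−1)^{3·1·2}·(-1)^1·(+1)^3 = -1.
v=2: v_2(a)=3, v_2(b)=3; units ≡ 5, 1 (mod 8); ε·ε+αω+βω = 0·0+3·0+3·1 ≡ 1  ⇒  (a,b)_2 = -1.
v=17: a=17^-2·(≡3), b=17^-2·(≡6) mod 17; (3|17)=-1, (6|17)=-1; (−1)^{-2·-2·8}·(-1)^-2·(-1)^-2 = +1.
v=7: a=7^1·(≡4), b=7^2·(≡4) mod 7; (4|7)=+1, (4|7)=+1; (−1)^{1·2·3}·(+1)^2·(+1)^1 = +1.
(10010, 130 / ℚ) ramifies at {2, 5}: a division algebra.

[2, 5]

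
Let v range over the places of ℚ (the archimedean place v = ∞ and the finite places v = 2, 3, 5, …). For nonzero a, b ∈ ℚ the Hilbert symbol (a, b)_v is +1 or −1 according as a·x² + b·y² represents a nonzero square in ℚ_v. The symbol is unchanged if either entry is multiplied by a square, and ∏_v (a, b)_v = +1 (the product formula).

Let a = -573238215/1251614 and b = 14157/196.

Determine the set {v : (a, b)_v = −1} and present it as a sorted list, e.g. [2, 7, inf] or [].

[2, 5, 7, 11]

(a, b) ≡ (-13090, 13) mod (ℚ^×)²; places V = {2, 3, 5, 7, 11, 13, 17, 23, 29, ∞}.
(a,b)_3: α=6, u≡2; β=2, v≡1 (mod 3); (2|3)=-1, (1|3)=+1; sign (−1)^0·-1^2·+1^6 = +1.
(a,b)_29: α=2, u≡10; β=0, v≡20 (mod 29); (10|29)=-1, (20|29)=+1; sign (−1)^0·-1^0·+1^2 = +1.
(a,b)_11: α=1, u≡1; β=2, v≡2 (mod 11); (1|11)=+1, (2|11)=-1; sign (−1)^0·+1^2·-1^1 = -1.
(a,b)_23: α=-2, u≡5; β=0, v≡1 (mod 23); (5|23)=-1, (1|23)=+1; sign (−1)^0·-1^0·+1^-2 = +1.
(a,b)_5: α=1, u≡3; β=0, v≡2 (mod 5); (3|5)=-1, (2|5)=-1; sign (−1)^0·-1^0·-1^1 = -1.
(a,b)_∞: sgn(-13090)=−, sgn(13)=+, so +1.
(a,b)_2: α=-1, β=-2; u≡7, v≡5 (mod 8); ε(u)ε(v)=1·0, αω(v)=-1·1, βω(u)=-2·0; sum ≡ 1  ⇒  -1.
(a,b)_17: α=1, u≡5; β=0, v≡9 (mod 17); (5|17)=-1, (9|17)=+1; sign (−1)^0·-1^0·+1^1 = +1.
(a,b)_13: α=-2, u≡1; β=1, v≡10 (mod 13); (1|13)=+1, (10|13)=+1; sign (−1)^0·+1^1·+1^-2 = +1.
(a,b)_7: α=-1, u≡3; β=-2, v≡6 (mod 7); (3|7)=-1, (6|7)=-1; sign (−1)^0·-1^-2·-1^-1 = -1.
(-13090, 13 / ℚ) ramifies at {2, 5, 7, 11}: a division algebra.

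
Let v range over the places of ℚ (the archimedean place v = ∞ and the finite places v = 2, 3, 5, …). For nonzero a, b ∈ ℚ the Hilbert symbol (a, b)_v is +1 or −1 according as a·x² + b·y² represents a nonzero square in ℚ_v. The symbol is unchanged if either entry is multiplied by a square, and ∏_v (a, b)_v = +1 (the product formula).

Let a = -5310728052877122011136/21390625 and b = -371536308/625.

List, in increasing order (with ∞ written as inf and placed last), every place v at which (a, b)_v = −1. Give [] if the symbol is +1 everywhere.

Mod squares: a ≡ -231, b ≡ -13. Check v ∈ {∞, 2, 3, 5, 7, 11, 13, 37}.
v=∞: -231 < 0 and -13 < 0  ⇒  (a,b)_∞ = -1.
v=2: v_2(a)=16, v_2(b)=2; units ≡ 1, 3 (mod 8); ε·ε+αω+βω = 0·1+16·1+2·0 ≡ 0  ⇒  (a,b)_2 = +1.
v=11: a=11^5·(≡3), b=11^2·(≡4) mod 11; (3|11)=+1, (4|11)=+1; (−1)^{5·2·5}·(+1)^2·(+1)^5 = +1.
v=3: a=3^11·(≡1), b=3^10·(≡2) mod 3; (1|3)=+1, (2|3)=-1; (−1)^{11·10·1}·(+1)^10·(-1)^11 = -1.
v=13: a=13^2·(≡3), b=13^1·(≡4) mod 13; (3|13)=+1, (4|13)=+1; (−1)^{2·1·6}·(+1)^1·(+1)^2 = +1.
v=5: a=5^-6·(≡1), b=5^-4·(≡2) mod 5; (1|5)=+1, (2|5)=-1; (−1)^{-6·-4·2}·(+1)^-4·(-1)^-6 = +1.
v=37: a=37^-2·(≡25), b=37^0·(≡17) mod 37; (25|37)=+1, (17|37)=-1; (−1)^{-2·0·18}·(+1)^0·(-1)^-2 = +1.
v=7: a=7^5·(≡2), b=7^0·(≡2) mod 7; (2|7)=+1, (2|7)=+1; (−1)^{5·0·3}·(+1)^0·(+1)^5 = +1.
|Ram(-231, -13)| = 2, even; anisotropic at {3, ∞}.

[3, inf]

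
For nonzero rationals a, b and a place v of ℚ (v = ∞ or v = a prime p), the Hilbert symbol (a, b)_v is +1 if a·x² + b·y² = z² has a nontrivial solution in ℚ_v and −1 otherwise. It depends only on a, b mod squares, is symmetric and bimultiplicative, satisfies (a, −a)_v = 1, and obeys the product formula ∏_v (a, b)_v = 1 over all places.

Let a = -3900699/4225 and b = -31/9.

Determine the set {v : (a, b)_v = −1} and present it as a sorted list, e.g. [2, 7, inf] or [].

Mod squares: a ≡ -451, b ≡ -31. Check v ∈ {∞, 2, 3, 5, 11, 13, 31, 41}.
v=5: a=5^-2·(≡4), b=5^0·(≡1) mod 5; (4|5)=+1, (1|5)=+1; (−1)^{-2·0·2}·(+1)^0·(+1)^-2 = +1.
v=2: v_2(a)=0, v_2(b)=0; units ≡ 5, 1 (mod 8); ε·ε+αω+βω = 0·0+0·0+0·1 ≡ 0  ⇒  (a,b)_2 = +1.
v=11: a=11^1·(≡9), b=11^0·(≡10) mod 11; (9|11)=+1, (10|11)=-1; (−1)^{1·0·5}·(+1)^0·(-1)^1 = -1.
v=3: a=3^2·(≡2), b=3^-2·(≡2) mod 3; (2|3)=-1, (2|3)=-1; (−1)^{2·-2·1}·(-1)^-2·(-1)^2 = +1.
v=∞: -451 < 0 and -31 < 0  ⇒  (a,b)_∞ = -1.
v=41: a=41^1·(≡11), b=41^0·(≡33) mod 41; (11|41)=-1, (33|41)=+1; (−1)^{1·0·20}·(-1)^0·(+1)^1 = +1.
v=13: a=13^-2·(≡10), b=13^0·(≡11) mod 13; (10|13)=+1, (11|13)=-1; (−1)^{-2·0·6}·(+1)^0·(-1)^-2 = +1.
v=31: a=31^2·(≡14), b=31^1·(≡24) mod 31; (14|31)=+1, (24|31)=-1; (−1)^{2·1·15}·(+1)^1·(-1)^2 = +1.
(-451, -31 / ℚ) ramifies at {11, ∞}: a division algebra.

[11, inf]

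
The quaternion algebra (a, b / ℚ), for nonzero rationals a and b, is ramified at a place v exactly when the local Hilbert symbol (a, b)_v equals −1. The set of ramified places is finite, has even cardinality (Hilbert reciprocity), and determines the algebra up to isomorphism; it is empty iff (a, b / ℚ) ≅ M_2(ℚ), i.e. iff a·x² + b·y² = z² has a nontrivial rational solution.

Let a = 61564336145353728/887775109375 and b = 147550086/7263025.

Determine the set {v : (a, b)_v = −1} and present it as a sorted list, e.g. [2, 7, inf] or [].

(a, b) ≡ (2261, 6) mod (ℚ^×)²; places V = {2, 3, 5, 7, 11, 17, 19, 29, 37, ∞}.
(a,b)_19: α=3, u≡17; β=2, v≡4 (mod 19); (17|19)=+1, (4|19)=+1; sign (−1)^0·+1^2·+1^3 = +1.
(a,b)_3: α=6, u≡2; β=5, v≡2 (mod 3); (2|3)=-1, (2|3)=-1; sign (−1)^0·-1^5·-1^6 = -1.
(a,b)_2: α=10, β=1; u≡5, v≡3 (mod 8); ε(u)ε(v)=0·1, αω(v)=10·1, βω(u)=1·1; sum ≡ 1  ⇒  -1.
(a,b)_7: α=-3, u≡1; β=-4, v≡5 (mod 7); (1|7)=+1, (5|7)=-1; sign (−1)^0·+1^-4·-1^-3 = -1.
(a,b)_29: α=4, u≡16; β=2, v≡28 (mod 29); (16|29)=+1, (28|29)=+1; sign (−1)^0·+1^2·+1^4 = +1.
(a,b)_11: α=-2, u≡10; β=-2, v≡10 (mod 11); (10|11)=-1, (10|11)=-1; sign (−1)^0·-1^-2·-1^-2 = +1.
(a,b)_5: α=-6, u≡4; β=-2, v≡1 (mod 5); (4|5)=+1, (1|5)=+1; sign (−1)^0·+1^-2·+1^-6 = +1.
(a,b)_∞: sgn(2261)=+, sgn(6)=+, so +1.
(a,b)_17: α=1, u≡3; β=0, v≡5 (mod 17); (3|17)=-1, (5|17)=-1; sign (−1)^0·-1^0·-1^1 = -1.
(a,b)_37: α=-2, u≡7; β=0, v≡31 (mod 37); (7|37)=+1, (31|37)=-1; sign (−1)^0·+1^0·-1^-2 = +1.
(2261, 6 / ℚ) ramifies at {2, 3, 7, 17}: a division algebra.

[2, 3, 7, 17]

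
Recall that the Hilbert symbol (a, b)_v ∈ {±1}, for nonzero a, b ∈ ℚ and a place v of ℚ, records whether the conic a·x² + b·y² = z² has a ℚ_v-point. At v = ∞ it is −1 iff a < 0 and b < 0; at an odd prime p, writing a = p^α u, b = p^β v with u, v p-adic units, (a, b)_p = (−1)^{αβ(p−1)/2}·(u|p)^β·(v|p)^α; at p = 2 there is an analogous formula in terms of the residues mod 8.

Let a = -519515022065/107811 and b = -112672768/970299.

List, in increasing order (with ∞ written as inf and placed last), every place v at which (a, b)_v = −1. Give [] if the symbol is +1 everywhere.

Mod squares: a ≡ -715, b ≡ -143. Check v ∈ {∞, 2, 3, 5, 11, 13, 23}.
v=∞: -715 < 0 and -143 < 0  ⇒  (a,b)_∞ = -1.
v=11: a=11^-3·(≡4), b=11^-3·(≡4) mod 11; (4|11)=+1, (4|11)=+1; (−1)^{-3·-3·5}·(+1)^-3·(+1)^-3 = -1.
v=2: v_2(a)=0, v_2(b)=14; units ≡ 5, 1 (mod 8); ε·ε+αω+βω = 0·0+0·0+14·1 ≡ 0  ⇒  (a,b)_2 = +1.
v=13: a=13^5·(≡12), b=13^1·(≡11) mod 13; (12|13)=+1, (11|13)=-1; (−1)^{5·1·6}·(+1)^1·(-1)^5 = -1.
v=23: a=23^4·(≡21), b=23^2·(≡6) mod 23; (21|23)=-1, (6|23)=+1; (−1)^{4·2·11}·(-1)^2·(+1)^4 = +1.
v=5: a=5^1·(≡2), b=5^0·(≡3) mod 5; (2|5)=-1, (3|5)=-1; (−1)^{1·0·2}·(-1)^0·(-1)^1 = -1.
v=3: a=3^-4·(≡2), b=3^-6·(≡1) mod 3; (2|3)=-1, (1|3)=+1; (−1)^{-4·-6·1}·(-1)^-6·(+1)^-4 = +1.
|Ram(-715, -143)| = 4, even; anisotropic at {5, 11, 13, ∞}.

[5, 11, 13, inf]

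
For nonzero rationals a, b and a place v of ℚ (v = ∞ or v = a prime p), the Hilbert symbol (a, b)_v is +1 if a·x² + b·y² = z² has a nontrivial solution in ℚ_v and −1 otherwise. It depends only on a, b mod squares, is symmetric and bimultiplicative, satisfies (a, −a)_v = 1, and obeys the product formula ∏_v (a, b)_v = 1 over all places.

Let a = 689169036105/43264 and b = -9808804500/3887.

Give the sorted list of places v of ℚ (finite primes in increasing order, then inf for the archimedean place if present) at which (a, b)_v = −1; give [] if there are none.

[5, 17]

Mod squares: a ≡ 21505, b ≡ -64515. Check v ∈ {∞, 2, 3, 5, 11, 13, 17, 23, 37}.
v=∞: 21505 > 0 and -64515 < 0  ⇒  (a,b)_∞ = +1.
v=5: a=5^1·(≡4), b=5^3·(≡2) mod 5; (4|5)=+1, (2|5)=-1; (−1)^{1·3·2}·(+1)^3·(-1)^1 = -1.
v=37: a=37^2·(≡35), b=37^0·(≡31) mod 37; (35|37)=-1, (31|37)=-1; (−1)^{2·0·18}·(-1)^0·(-1)^2 = +1.
v=2: v_2(a)=-8, v_2(b)=2; units ≡ 1, 5 (mod 8); ε·ε+αω+βω = 0·0+-8·1+2·0 ≡ 0  ⇒  (a,b)_2 = +1.
v=3: a=3^4·(≡1), b=3^1·(≡2) mod 3; (1|3)=+1, (2|3)=-1; (−1)^{4·1·1}·(+1)^1·(-1)^4 = +1.
v=17: a=17^3·(≡14), b=17^3·(≡9) mod 17; (14|17)=-1, (9|17)=+1; (−1)^{3·3·8}·(-1)^3·(+1)^3 = -1.
v=23: a=23^1·(≡20), b=23^-1·(≡9) mod 23; (20|23)=-1, (9|23)=+1; (−1)^{1·-1·11}·(-1)^-1·(+1)^1 = +1.
v=13: a=13^-2·(≡12), b=13^-2·(≡9) mod 13; (12|13)=+1, (9|13)=+1; (−1)^{-2·-2·6}·(+1)^-2·(+1)^-2 = +1.
v=11: a=11^1·(≡7), b=11^3·(≡4) mod 11; (7|11)=-1, (4|11)=+1; (−1)^{1·3·5}·(-1)^3·(+1)^1 = +1.
(21505, -64515 / ℚ) ramifies at {5, 17}: a division algebra.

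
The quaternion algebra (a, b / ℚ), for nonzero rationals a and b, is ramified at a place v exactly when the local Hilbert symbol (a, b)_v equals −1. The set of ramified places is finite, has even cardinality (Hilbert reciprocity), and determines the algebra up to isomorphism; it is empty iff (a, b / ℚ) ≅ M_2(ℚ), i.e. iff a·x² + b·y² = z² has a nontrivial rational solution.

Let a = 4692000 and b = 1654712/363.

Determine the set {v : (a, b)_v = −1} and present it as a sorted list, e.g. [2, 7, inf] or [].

[2, 17]

(a, b) ≡ (11730, 2346) mod (ℚ^×)²; places V = {2, 3, 5, 11, 17, 23, ∞}.
(a,b)_5: α=3, u≡1; β=0, v≡4 (mod 5); (1|5)=+1, (4|5)=+1; sign (−1)^0·+1^0·+1^3 = +1.
(a,b)_17: α=1, u≡5; β=1, v≡16 (mod 17); (5|17)=-1, (16|17)=+1; sign (−1)^0·-1^1·+1^1 = -1.
(a,b)_2: α=5, β=3; u≡1, v≡5 (mod 8); ε(u)ε(v)=0·0, αω(v)=5·1, βω(u)=3·0; sum ≡ 1  ⇒  -1.
(a,b)_3: α=1, u≡1; β=-1, v≡2 (mod 3); (1|3)=+1, (2|3)=-1; sign (−1)^1·+1^-1·-1^1 = +1.
(a,b)_11: α=0, u≡5; β=-2, v≡5 (mod 11); (5|11)=+1, (5|11)=+1; sign (−1)^0·+1^-2·+1^0 = +1.
(a,b)_23: α=1, u≡13; β=3, v≡5 (mod 23); (13|23)=+1, (5|23)=-1; sign (−1)^1·+1^3·-1^1 = +1.
(a,b)_∞: sgn(11730)=+, sgn(2346)=+, so +1.
|Ram(11730, 2346)| = 2, even; anisotropic at {2, 17}.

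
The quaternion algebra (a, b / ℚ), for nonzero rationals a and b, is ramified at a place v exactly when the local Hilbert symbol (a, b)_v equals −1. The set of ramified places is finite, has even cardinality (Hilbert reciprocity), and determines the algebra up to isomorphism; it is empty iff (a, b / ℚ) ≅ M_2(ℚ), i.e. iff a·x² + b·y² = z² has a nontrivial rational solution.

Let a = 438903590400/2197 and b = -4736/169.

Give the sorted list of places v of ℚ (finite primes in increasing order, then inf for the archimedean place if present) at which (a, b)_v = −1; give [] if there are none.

[2, 37]

(a, b) ≡ (598, -74) mod (ℚ^×)²; places V = {2, 3, 5, 11, 13, 23, 37, ∞}.
(a,b)_∞: sgn(598)=+, sgn(-74)=−, so +1.
(a,b)_11: α=2, u≡5; β=0, v≡4 (mod 11); (5|11)=+1, (4|11)=+1; sign (−1)^0·+1^0·+1^2 = +1.
(a,b)_3: α=2, u≡1; β=0, v≡1 (mod 3); (1|3)=+1, (1|3)=+1; sign (−1)^0·+1^0·+1^2 = +1.
(a,b)_13: α=-3, u≡2; β=-2, v≡9 (mod 13); (2|13)=-1, (9|13)=+1; sign (−1)^0·-1^-2·+1^-3 = +1.
(a,b)_23: α=1, u≡4; β=0, v≡6 (mod 23); (4|23)=+1, (6|23)=+1; sign (−1)^0·+1^0·+1^1 = +1.
(a,b)_37: α=2, u≡32; β=1, v≡8 (mod 37); (32|37)=-1, (8|37)=-1; sign (−1)^0·-1^1·-1^2 = -1.
(a,b)_2: α=9, β=7; u≡3, v≡3 (mod 8); ε(u)ε(v)=1·1, αω(v)=9·1, βω(u)=7·1; sum ≡ 1  ⇒  -1.
(a,b)_5: α=2, u≡3; β=0, v≡1 (mod 5); (3|5)=-1, (1|5)=+1; sign (−1)^0·-1^0·+1^2 = +1.
Ram(598, -74) = {2, 37}; no ℚ_2-point on the conic.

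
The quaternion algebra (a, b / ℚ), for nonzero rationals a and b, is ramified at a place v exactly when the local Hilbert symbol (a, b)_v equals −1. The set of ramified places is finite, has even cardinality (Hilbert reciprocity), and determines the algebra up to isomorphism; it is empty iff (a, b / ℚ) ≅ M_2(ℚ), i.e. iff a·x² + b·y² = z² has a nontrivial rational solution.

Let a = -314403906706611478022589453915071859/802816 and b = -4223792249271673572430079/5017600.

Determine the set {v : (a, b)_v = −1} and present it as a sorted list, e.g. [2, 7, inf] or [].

[13, 19, 23, inf]

Mod squares: a ≡ -544939, b ≡ -4199. Check v ∈ {∞, 2, 3, 5, 7, 11, 13, 17, 19, 23, 29, 37, 43}.
v=5: a=5^0·(≡1), b=5^-2·(≡4) mod 5; (1|5)=+1, (4|5)=+1; (−1)^{0·-2·2}·(+1)^-2·(+1)^0 = +1.
v=29: a=29^3·(≡5), b=29^2·(≡7) mod 29; (5|29)=+1, (7|29)=+1; (−1)^{3·2·14}·(+1)^2·(+1)^3 = +1.
v=11: a=11^2·(≡9), b=11^4·(≡1) mod 11; (9|11)=+1, (1|11)=+1; (−1)^{2·4·5}·(+1)^4·(+1)^2 = +1.
v=43: a=43^3·(≡8), b=43^2·(≡23) mod 43; (8|43)=-1, (23|43)=+1; (−1)^{3·2·21}·(-1)^2·(+1)^3 = +1.
v=2: v_2(a)=-14, v_2(b)=-12; units ≡ 5, 1 (mod 8); ε·ε+αω+βω = 0·0+-14·0+-12·1 ≡ 0  ⇒  (a,b)_2 = +1.
v=13: a=13^6·(≡6), b=13^3·(≡5) mod 13; (6|13)=-1, (5|13)=-1; (−1)^{6·3·6}·(-1)^3·(-1)^6 = -1.
v=37: a=37^4·(≡28), b=37^2·(≡19) mod 37; (28|37)=+1, (19|37)=-1; (−1)^{4·2·18}·(+1)^2·(-1)^4 = +1.
v=∞: -544939 < 0 and -4199 < 0  ⇒  (a,b)_∞ = -1.
v=3: a=3^2·(≡2), b=3^0·(≡1) mod 3; (2|3)=-1, (1|3)=+1; (−1)^{2·0·1}·(-1)^0·(+1)^2 = +1.
v=17: a=17^2·(≡4), b=17^1·(≡1) mod 17; (4|17)=+1, (1|17)=+1; (−1)^{2·1·8}·(+1)^1·(+1)^2 = +1.
v=7: a=7^-2·(≡4), b=7^-2·(≡1) mod 7; (4|7)=+1, (1|7)=+1; (−1)^{-2·-2·3}·(+1)^-2·(+1)^-2 = +1.
v=23: a=23^1·(≡21), b=23^2·(≡22) mod 23; (21|23)=-1, (22|23)=-1; (−1)^{1·2·11}·(-1)^2·(-1)^1 = -1.
v=19: a=19^5·(≡16), b=19^3·(≡7) mod 19; (16|19)=+1, (7|19)=+1; (−1)^{5·3·9}·(+1)^3·(+1)^5 = -1.
(-544939, -4199 / ℚ) ramifies at {13, 19, 23, ∞}: a division algebra.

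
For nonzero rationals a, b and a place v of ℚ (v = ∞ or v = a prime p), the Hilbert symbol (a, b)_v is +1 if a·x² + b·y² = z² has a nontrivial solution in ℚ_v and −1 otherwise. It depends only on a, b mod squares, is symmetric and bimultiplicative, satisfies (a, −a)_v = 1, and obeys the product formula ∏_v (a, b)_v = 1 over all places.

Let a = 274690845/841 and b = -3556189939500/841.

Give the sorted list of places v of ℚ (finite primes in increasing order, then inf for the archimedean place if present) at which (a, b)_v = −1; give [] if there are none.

[11, 31]

(a, b) ≡ (376805, -155) mod (ℚ^×)²; places V = {2, 3, 5, 11, 13, 17, 29, 31, ∞}.
(a,b)_3: α=6, u≡2; β=8, v≡1 (mod 3); (2|3)=-1, (1|3)=+1; sign (−1)^0·-1^8·+1^6 = +1.
(a,b)_∞: sgn(376805)=+, sgn(-155)=−, so +1.
(a,b)_2: α=0, β=2; u≡5, v≡5 (mod 8); ε(u)ε(v)=0·0, αω(v)=0·1, βω(u)=2·1; sum ≡ 0  ⇒  +1.
(a,b)_17: α=1, u≡5; β=2, v≡16 (mod 17); (5|17)=-1, (16|17)=+1; sign (−1)^0·-1^2·+1^1 = +1.
(a,b)_5: α=1, u≡4; β=3, v≡4 (mod 5); (4|5)=+1, (4|5)=+1; sign (−1)^0·+1^3·+1^1 = +1.
(a,b)_29: α=-2, u≡3; β=-2, v≡26 (mod 29); (3|29)=-1, (26|29)=-1; sign (−1)^0·-1^-2·-1^-2 = +1.
(a,b)_13: α=1, u≡11; β=0, v≡4 (mod 13); (11|13)=-1, (4|13)=+1; sign (−1)^0·-1^0·+1^1 = +1.
(a,b)_31: α=1, u≡12; β=1, v≡11 (mod 31); (12|31)=-1, (11|31)=-1; sign (−1)^1·-1^1·-1^1 = -1.
(a,b)_11: α=1, u≡5; β=2, v≡8 (mod 11); (5|11)=+1, (8|11)=-1; sign (−1)^0·+1^2·-1^1 = -1.
|Ram(376805, -155)| = 2, even; anisotropic at {11, 31}.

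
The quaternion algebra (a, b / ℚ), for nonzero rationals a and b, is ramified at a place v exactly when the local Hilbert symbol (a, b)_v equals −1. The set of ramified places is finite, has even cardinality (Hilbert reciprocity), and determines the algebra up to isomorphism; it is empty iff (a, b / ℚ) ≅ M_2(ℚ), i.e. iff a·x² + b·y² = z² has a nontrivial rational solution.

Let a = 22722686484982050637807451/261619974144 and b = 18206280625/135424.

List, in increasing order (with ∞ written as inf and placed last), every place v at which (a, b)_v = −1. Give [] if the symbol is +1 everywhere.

[41, 43]

Mod squares: a ≡ 779, b ≡ 17329. Check v ∈ {∞, 2, 3, 5, 11, 13, 19, 23, 31, 37, 41, 43}.
v=43: a=43^2·(≡42), b=43^1·(≡36) mod 43; (42|43)=-1, (36|43)=+1; (−1)^{2·1·21}·(-1)^1·(+1)^2 = -1.
v=3: a=3^-6·(≡2), b=3^0·(≡1) mod 3; (2|3)=-1, (1|3)=+1; (−1)^{-6·0·1}·(-1)^0·(+1)^-6 = +1.
v=37: a=37^-2·(≡23), b=37^0·(≡14) mod 37; (23|37)=-1, (14|37)=-1; (−1)^{-2·0·18}·(-1)^0·(-1)^-2 = +1.
v=2: v_2(a)=-18, v_2(b)=-8; units ≡ 3, 1 (mod 8); ε·ε+αω+βω = 1·0+-18·0+-8·1 ≡ 0  ⇒  (a,b)_2 = +1.
v=5: a=5^0·(≡4), b=5^4·(≡1) mod 5; (4|5)=+1, (1|5)=+1; (−1)^{0·4·2}·(+1)^4·(+1)^0 = +1.
v=31: a=31^2·(≡8), b=31^1·(≡8) mod 31; (8|31)=+1, (8|31)=+1; (−1)^{2·1·15}·(+1)^1·(+1)^2 = +1.
v=∞: 779 > 0 and 17329 > 0  ⇒  (a,b)_∞ = +1.
v=11: a=11^2·(≡1), b=11^0·(≡9) mod 11; (1|11)=+1, (9|11)=+1; (−1)^{2·0·5}·(+1)^0·(+1)^2 = +1.
v=23: a=23^0·(≡14), b=23^-2·(≡19) mod 23; (14|23)=-1, (19|23)=-1; (−1)^{0·-2·11}·(-1)^-2·(-1)^0 = +1.
v=41: a=41^7·(≡14), b=41^2·(≡24) mod 41; (14|41)=-1, (24|41)=-1; (−1)^{7·2·20}·(-1)^2·(-1)^7 = -1.
v=13: a=13^4·(≡3), b=13^1·(≡5) mod 13; (3|13)=+1, (5|13)=-1; (−1)^{4·1·6}·(+1)^1·(-1)^4 = +1.
v=19: a=19^1·(≡15), b=19^0·(≡7) mod 19; (15|19)=-1, (7|19)=+1; (−1)^{1·0·9}·(-1)^0·(+1)^1 = +1.
Ram(779, 17329) = {41, 43}; no ℚ_41-point on the conic.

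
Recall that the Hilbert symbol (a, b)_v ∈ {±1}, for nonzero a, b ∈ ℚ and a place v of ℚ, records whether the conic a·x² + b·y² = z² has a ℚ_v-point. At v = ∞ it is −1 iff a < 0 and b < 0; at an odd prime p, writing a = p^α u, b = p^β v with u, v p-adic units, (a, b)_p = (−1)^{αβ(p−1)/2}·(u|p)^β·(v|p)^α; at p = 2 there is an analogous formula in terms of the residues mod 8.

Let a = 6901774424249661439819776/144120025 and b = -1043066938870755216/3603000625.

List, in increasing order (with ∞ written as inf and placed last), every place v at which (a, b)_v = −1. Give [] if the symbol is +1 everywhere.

[29, 43]

Mod squares: a ≡ 32056629, b ≡ -41. Check v ∈ {∞, 2, 3, 5, 7, 11, 17, 19, 29, 41, 43}.
v=29: a=29^3·(≡18), b=29^2·(≡11) mod 29; (18|29)=-1, (11|29)=-1; (−1)^{3·2·14}·(-1)^2·(-1)^3 = -1.
v=43: a=43^3·(≡32), b=43^2·(≡22) mod 43; (32|43)=-1, (22|43)=-1; (−1)^{3·2·21}·(-1)^2·(-1)^3 = -1.
v=2: v_2(a)=14, v_2(b)=4; units ≡ 5, 7 (mod 8); ε·ε+αω+βω = 0·1+14·0+4·1 ≡ 0  ⇒  (a,b)_2 = +1.
v=7: a=7^-8·(≡5), b=7^-8·(≡1) mod 7; (5|7)=-1, (1|7)=+1; (−1)^{-8·-8·3}·(-1)^-8·(+1)^-8 = +1.
v=5: a=5^-2·(≡1), b=5^-4·(≡4) mod 5; (1|5)=+1, (4|5)=+1; (−1)^{-2·-4·2}·(+1)^-4·(+1)^-2 = +1.
v=∞: 32056629 > 0 and -41 < 0  ⇒  (a,b)_∞ = +1.
v=11: a=11^1·(≡9), b=11^2·(≡1) mod 11; (9|11)=+1, (1|11)=+1; (−1)^{1·2·5}·(+1)^2·(+1)^1 = +1.
v=19: a=19^3·(≡10), b=19^2·(≡16) mod 19; (10|19)=-1, (16|19)=+1; (−1)^{3·2·9}·(-1)^2·(+1)^3 = +1.
v=41: a=41^1·(≡8), b=41^1·(≡40) mod 41; (8|41)=+1, (40|41)=+1; (−1)^{1·1·20}·(+1)^1·(+1)^1 = +1.
v=17: a=17^2·(≡1), b=17^2·(≡7) mod 17; (1|17)=+1, (7|17)=-1; (−1)^{2·2·8}·(+1)^2·(-1)^2 = +1.
v=3: a=3^5·(≡2), b=3^4·(≡1) mod 3; (2|3)=-1, (1|3)=+1; (−1)^{5·4·1}·(-1)^4·(+1)^5 = +1.
(32056629, -41 / ℚ) ramifies at {29, 43}: a division algebra.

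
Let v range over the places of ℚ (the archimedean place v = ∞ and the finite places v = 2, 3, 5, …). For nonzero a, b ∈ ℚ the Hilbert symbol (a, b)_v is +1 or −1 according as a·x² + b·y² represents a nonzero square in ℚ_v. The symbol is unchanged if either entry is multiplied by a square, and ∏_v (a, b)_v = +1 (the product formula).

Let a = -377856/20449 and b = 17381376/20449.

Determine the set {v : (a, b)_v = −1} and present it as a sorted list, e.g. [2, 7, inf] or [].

(a, b) ≡ (-41, 1886) mod (ℚ^×)²; places V = {2, 3, 11, 13, 23, 41, ∞}.
(a,b)_3: α=2, u≡1; β=2, v≡2 (mod 3); (1|3)=+1, (2|3)=-1; sign (−1)^0·+1^2·-1^2 = +1.
(a,b)_13: α=-2, u≡7; β=-2, v≡3 (mod 13); (7|13)=-1, (3|13)=+1; sign (−1)^0·-1^-2·+1^-2 = +1.
(a,b)_∞: sgn(-41)=−, sgn(1886)=+, so +1.
(a,b)_11: α=-2, u≡4; β=-2, v≡3 (mod 11); (4|11)=+1, (3|11)=+1; sign (−1)^0·+1^-2·+1^-2 = +1.
(a,b)_41: α=1, u≡36; β=1, v≡25 (mod 41); (36|41)=+1, (25|41)=+1; sign (−1)^0·+1^1·+1^1 = +1.
(a,b)_2: α=10, β=11; u≡7, v≡7 (mod 8); ε(u)ε(v)=1·1, αω(v)=10·0, βω(u)=11·0; sum ≡ 1  ⇒  -1.
(a,b)_23: α=0, u≡17; β=1, v≡12 (mod 23); (17|23)=-1, (12|23)=+1; sign (−1)^0·-1^1·+1^0 = -1.
(-41, 1886 / ℚ) ramifies at {2, 23}: a division algebra.

[2, 23]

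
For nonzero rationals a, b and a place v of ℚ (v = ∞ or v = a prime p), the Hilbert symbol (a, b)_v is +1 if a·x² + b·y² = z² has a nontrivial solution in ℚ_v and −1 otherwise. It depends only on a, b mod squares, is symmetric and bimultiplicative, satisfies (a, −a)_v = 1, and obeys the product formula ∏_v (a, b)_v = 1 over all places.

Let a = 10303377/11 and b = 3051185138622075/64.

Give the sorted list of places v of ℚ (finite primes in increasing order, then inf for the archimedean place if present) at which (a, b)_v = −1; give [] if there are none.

[2, 3, 7, 17, 19, 31]

(a, b) ≡ (2313003, 3) mod (ℚ^×)²; places V = {2, 3, 5, 7, 11, 13, 17, 19, 31, ∞}.
(a,b)_5: α=0, u≡2; β=2, v≡2 (mod 5); (2|5)=-1, (2|5)=-1; sign (−1)^0·-1^2·-1^0 = +1.
(a,b)_2: α=0, β=-6; u≡3, v≡3 (mod 8); ε(u)ε(v)=1·1, αω(v)=0·1, βω(u)=-6·1; sum ≡ 1  ⇒  -1.
(a,b)_17: α=1, u≡9; β=2, v≡14 (mod 17); (9|17)=+1, (14|17)=-1; sign (−1)^0·+1^2·-1^1 = -1.
(a,b)_19: α=1, u≡9; β=2, v≡12 (mod 19); (9|19)=+1, (12|19)=-1; sign (−1)^0·+1^2·-1^1 = -1.
(a,b)_∞: sgn(2313003)=+, sgn(3)=+, so +1.
(a,b)_11: α=-1, u≡7; β=0, v≡9 (mod 11); (7|11)=-1, (9|11)=+1; sign (−1)^0·-1^0·+1^-1 = +1.
(a,b)_31: α=1, u≡24; β=2, v≡11 (mod 31); (24|31)=-1, (11|31)=-1; sign (−1)^0·-1^2·-1^1 = -1.
(a,b)_13: α=0, u≡10; β=2, v≡9 (mod 13); (10|13)=+1, (9|13)=+1; sign (−1)^0·+1^2·+1^0 = +1.
(a,b)_7: α=3, u≡4; β=4, v≡3 (mod 7); (4|7)=+1, (3|7)=-1; sign (−1)^0·+1^4·-1^3 = -1.
(a,b)_3: α=1, u≡1; β=1, v≡1 (mod 3); (1|3)=+1, (1|3)=+1; sign (−1)^1·+1^1·+1^1 = -1.
|Ram(2313003, 3)| = 6, even; anisotropic at {2, 3, 7, 17, 19, 31}.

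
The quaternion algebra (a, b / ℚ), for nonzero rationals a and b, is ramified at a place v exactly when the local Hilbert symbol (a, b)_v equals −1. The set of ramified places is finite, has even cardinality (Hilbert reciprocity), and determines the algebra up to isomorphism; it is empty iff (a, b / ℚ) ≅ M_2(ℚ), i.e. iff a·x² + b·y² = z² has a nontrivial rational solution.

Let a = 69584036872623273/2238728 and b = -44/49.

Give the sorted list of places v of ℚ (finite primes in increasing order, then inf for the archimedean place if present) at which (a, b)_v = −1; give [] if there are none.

[2, 11, 19, 29]

Mod squares: a ≡ 1127346, b ≡ -11. Check v ∈ {∞, 2, 3, 7, 11, 13, 19, 23, 29, 31}.
v=3: a=3^7·(≡2), b=3^0·(≡1) mod 3; (2|3)=-1, (1|3)=+1; (−1)^{7·0·1}·(-1)^0·(+1)^7 = +1.
v=2: v_2(a)=-3, v_2(b)=2; units ≡ 1, 5 (mod 8); ε·ε+αω+βω = 0·0+-3·1+2·0 ≡ 1  ⇒  (a,b)_2 = -1.
v=∞: 1127346 > 0 and -11 < 0  ⇒  (a,b)_∞ = +1.
v=23: a=23^-4·(≡2), b=23^0·(≡16) mod 23; (2|23)=+1, (16|23)=+1; (−1)^{-4·0·11}·(+1)^0·(+1)^-4 = +1.
v=19: a=19^1·(≡1), b=19^0·(≡15) mod 19; (1|19)=+1, (15|19)=-1; (−1)^{1·0·9}·(+1)^0·(-1)^1 = -1.
v=7: a=7^2·(≡5), b=7^-2·(≡5) mod 7; (5|7)=-1, (5|7)=-1; (−1)^{2·-2·3}·(-1)^-2·(-1)^2 = +1.
v=31: a=31^1·(≡29), b=31^0·(≡1) mod 31; (29|31)=-1, (1|31)=+1; (−1)^{1·0·15}·(-1)^0·(+1)^1 = +1.
v=11: a=11^3·(≡7), b=11^1·(≡8) mod 11; (7|11)=-1, (8|11)=-1; (−1)^{3·1·5}·(-1)^1·(-1)^3 = -1.
v=29: a=29^1·(≡17), b=29^0·(≡21) mod 29; (17|29)=-1, (21|29)=-1; (−1)^{1·0·14}·(-1)^0·(-1)^1 = -1.
v=13: a=13^4·(≡10), b=13^0·(≡6) mod 13; (10|13)=+1, (6|13)=-1; (−1)^{4·0·6}·(+1)^0·(-1)^4 = +1.
|Ram(1127346, -11)| = 4, even; anisotropic at {2, 11, 19, 29}.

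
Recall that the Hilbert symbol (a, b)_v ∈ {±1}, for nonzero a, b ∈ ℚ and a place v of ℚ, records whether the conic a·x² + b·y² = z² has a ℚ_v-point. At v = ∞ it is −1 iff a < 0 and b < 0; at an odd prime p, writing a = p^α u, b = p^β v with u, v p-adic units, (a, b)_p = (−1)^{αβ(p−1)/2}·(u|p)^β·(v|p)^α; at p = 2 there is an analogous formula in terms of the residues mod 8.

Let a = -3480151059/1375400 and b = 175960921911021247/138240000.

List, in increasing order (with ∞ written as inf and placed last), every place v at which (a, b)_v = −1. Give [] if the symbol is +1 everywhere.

Mod squares: a ≡ -286, b ≡ 42. Check v ∈ {∞, 2, 3, 5, 7, 11, 13, 17, 23}.
v=∞: -286 < 0 and 42 > 0  ⇒  (a,b)_∞ = +1.
v=7: a=7^4·(≡2), b=7^5·(≡6) mod 7; (2|7)=+1, (6|7)=-1; (−1)^{4·5·3}·(+1)^5·(-1)^4 = +1.
v=3: a=3^2·(≡2), b=3^-3·(≡2) mod 3; (2|3)=-1, (2|3)=-1; (−1)^{2·-3·1}·(-1)^-3·(-1)^2 = -1.
v=17: a=17^0·(≡10), b=17^2·(≡8) mod 17; (10|17)=-1, (8|17)=+1; (−1)^{0·2·8}·(-1)^2·(+1)^0 = +1.
v=23: a=23^-2·(≡9), b=23^0·(≡14) mod 23; (9|23)=+1, (14|23)=-1; (−1)^{-2·0·11}·(+1)^0·(-1)^-2 = +1.
v=13: a=13^-1·(≡3), b=13^2·(≡12) mod 13; (3|13)=+1, (12|13)=+1; (−1)^{-1·2·6}·(+1)^2·(+1)^-1 = +1.
v=11: a=11^5·(≡7), b=11^8·(≡4) mod 11; (7|11)=-1, (4|11)=+1; (−1)^{5·8·5}·(-1)^8·(+1)^5 = +1.
v=5: a=5^-2·(≡1), b=5^-4·(≡3) mod 5; (1|5)=+1, (3|5)=-1; (−1)^{-2·-4·2}·(+1)^-4·(-1)^-2 = +1.
v=2: v_2(a)=-3, v_2(b)=-13; units ≡ 1, 5 (mod 8); ε·ε+αω+βω = 0·0+-3·1+-13·0 ≡ 1  ⇒  (a,b)_2 = -1.
|Ram(-286, 42)| = 2, even; anisotropic at {2, 3}.

[2, 3]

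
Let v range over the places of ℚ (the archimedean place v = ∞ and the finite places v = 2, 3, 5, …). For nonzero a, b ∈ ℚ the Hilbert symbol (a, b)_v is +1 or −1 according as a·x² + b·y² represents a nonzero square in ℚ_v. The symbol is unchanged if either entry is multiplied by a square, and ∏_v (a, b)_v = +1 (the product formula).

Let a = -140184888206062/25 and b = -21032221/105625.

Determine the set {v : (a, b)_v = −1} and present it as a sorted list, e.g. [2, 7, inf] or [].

[2, 23, 37, inf]

(a, b) ≡ (-2023678, -1189) mod (ℚ^×)²; places V = {2, 5, 7, 13, 19, 23, 29, 37, 41, ∞}.
(a,b)_23: α=1, u≡8; β=0, v≡22 (mod 23); (8|23)=+1, (22|23)=-1; sign (−1)^0·+1^0·-1^1 = -1.
(a,b)_2: α=1, β=0; u≡1, v≡3 (mod 8); ε(u)ε(v)=0·1, αω(v)=1·1, βω(u)=0·0; sum ≡ 1  ⇒  -1.
(a,b)_19: α=0, u≡2; β=2, v≡3 (mod 19); (2|19)=-1, (3|19)=-1; sign (−1)^0·-1^2·-1^0 = +1.
(a,b)_41: α=3, u≡19; β=1, v≡24 (mod 41); (19|41)=-1, (24|41)=-1; sign (−1)^0·-1^1·-1^3 = +1.
(a,b)_5: α=-2, u≡3; β=-4, v≡1 (mod 5); (3|5)=-1, (1|5)=+1; sign (−1)^0·-1^-4·+1^-2 = +1.
(a,b)_∞: sgn(-2023678)=−, sgn(-1189)=−, so -1.
(a,b)_13: α=0, u≡11; β=-2, v≡11 (mod 13); (11|13)=-1, (11|13)=-1; sign (−1)^0·-1^-2·-1^0 = +1.
(a,b)_29: α=3, u≡18; β=1, v≡10 (mod 29); (18|29)=-1, (10|29)=-1; sign (−1)^0·-1^1·-1^3 = +1.
(a,b)_7: α=2, u≡2; β=2, v≡2 (mod 7); (2|7)=+1, (2|7)=+1; sign (−1)^0·+1^2·+1^2 = +1.
(a,b)_37: α=1, u≡15; β=0, v≡20 (mod 37); (15|37)=-1, (20|37)=-1; sign (−1)^0·-1^0·-1^1 = -1.
Ram(-2023678, -1189) = {2, 23, 37, ∞}; no ℚ_2-point on the conic.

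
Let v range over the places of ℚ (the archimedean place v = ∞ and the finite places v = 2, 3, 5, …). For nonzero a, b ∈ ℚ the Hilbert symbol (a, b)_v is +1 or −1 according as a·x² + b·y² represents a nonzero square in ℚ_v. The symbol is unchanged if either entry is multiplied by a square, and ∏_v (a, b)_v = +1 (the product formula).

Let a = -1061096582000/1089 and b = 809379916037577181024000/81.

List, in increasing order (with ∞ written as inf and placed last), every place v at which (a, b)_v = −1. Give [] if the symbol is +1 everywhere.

[5, 7]

Mod squares: a ≡ -15696695, b ≡ 22015. Check v ∈ {∞, 2, 3, 5, 7, 11, 13, 17, 23, 31, 37}.
v=23: a=23^1·(≡11), b=23^2·(≡3) mod 23; (11|23)=-1, (3|23)=+1; (−1)^{1·2·11}·(-1)^2·(+1)^1 = +1.
v=17: a=17^1·(≡7), b=17^3·(≡14) mod 17; (7|17)=-1, (14|17)=-1; (−1)^{1·3·8}·(-1)^3·(-1)^1 = +1.
v=31: a=31^1·(≡14), b=31^2·(≡5) mod 31; (14|31)=+1, (5|31)=+1; (−1)^{1·2·15}·(+1)^2·(+1)^1 = +1.
v=7: a=7^1·(≡4), b=7^1·(≡1) mod 7; (4|7)=+1, (1|7)=+1; (−1)^{1·1·3}·(+1)^1·(+1)^1 = -1.
v=2: v_2(a)=4, v_2(b)=8; units ≡ 1, 7 (mod 8); ε·ε+αω+βω = 0·1+4·0+8·0 ≡ 0  ⇒  (a,b)_2 = +1.
v=11: a=11^-2·(≡2), b=11^0·(≡5) mod 11; (2|11)=-1, (5|11)=+1; (−1)^{-2·0·5}·(-1)^0·(+1)^-2 = +1.
v=3: a=3^-2·(≡1), b=3^-4·(≡1) mod 3; (1|3)=+1, (1|3)=+1; (−1)^{-2·-4·1}·(+1)^-4·(+1)^-2 = +1.
v=5: a=5^3·(≡1), b=5^3·(≡2) mod 5; (1|5)=+1, (2|5)=-1; (−1)^{3·3·2}·(+1)^3·(-1)^3 = -1.
v=13: a=13^2·(≡12), b=13^4·(≡7) mod 13; (12|13)=+1, (7|13)=-1; (−1)^{2·4·6}·(+1)^4·(-1)^2 = +1.
v=37: a=37^1·(≡12), b=37^3·(≡25) mod 37; (12|37)=+1, (25|37)=+1; (−1)^{1·3·18}·(+1)^3·(+1)^1 = +1.
v=∞: -15696695 < 0 and 22015 > 0  ⇒  (a,b)_∞ = +1.
(-15696695, 22015 / ℚ) ramifies at {5, 7}: a division algebra.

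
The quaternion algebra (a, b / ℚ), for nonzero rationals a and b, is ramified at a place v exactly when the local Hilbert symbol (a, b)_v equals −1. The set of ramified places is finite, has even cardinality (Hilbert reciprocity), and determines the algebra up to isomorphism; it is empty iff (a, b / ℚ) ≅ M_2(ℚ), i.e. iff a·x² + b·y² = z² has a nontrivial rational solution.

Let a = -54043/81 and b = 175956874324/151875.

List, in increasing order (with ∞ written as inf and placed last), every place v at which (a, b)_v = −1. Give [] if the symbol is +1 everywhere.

(a, b) ≡ (-187, 3927) mod (ℚ^×)²; places V = {2, 3, 5, 7, 11, 17, 31, ∞}.
(a,b)_2: α=0, β=2; u≡5, v≡7 (mod 8); ε(u)ε(v)=0·1, αω(v)=0·0, βω(u)=2·1; sum ≡ 0  ⇒  +1.
(a,b)_5: α=0, u≡2; β=-4, v≡3 (mod 5); (2|5)=-1, (3|5)=-1; sign (−1)^0·-1^-4·-1^0 = +1.
(a,b)_17: α=3, u≡7; β=3, v≡5 (mod 17); (7|17)=-1, (5|17)=-1; sign (−1)^0·-1^3·-1^3 = +1.
(a,b)_7: α=0, u≡1; β=1, v≡2 (mod 7); (1|7)=+1, (2|7)=+1; sign (−1)^0·+1^1·+1^0 = +1.
(a,b)_11: α=1, u≡1; β=3, v≡4 (mod 11); (1|11)=+1, (4|11)=+1; sign (−1)^1·+1^3·+1^1 = -1.
(a,b)_∞: sgn(-187)=−, sgn(3927)=+, so +1.
(a,b)_3: α=-4, u≡2; β=-5, v≡1 (mod 3); (2|3)=-1, (1|3)=+1; sign (−1)^0·-1^-5·+1^-4 = -1.
(a,b)_31: α=0, u≡6; β=2, v≡15 (mod 31); (6|31)=-1, (15|31)=-1; sign (−1)^0·-1^2·-1^0 = +1.
(-187, 3927 / ℚ) ramifies at {3, 11}: a division algebra.

[3, 11]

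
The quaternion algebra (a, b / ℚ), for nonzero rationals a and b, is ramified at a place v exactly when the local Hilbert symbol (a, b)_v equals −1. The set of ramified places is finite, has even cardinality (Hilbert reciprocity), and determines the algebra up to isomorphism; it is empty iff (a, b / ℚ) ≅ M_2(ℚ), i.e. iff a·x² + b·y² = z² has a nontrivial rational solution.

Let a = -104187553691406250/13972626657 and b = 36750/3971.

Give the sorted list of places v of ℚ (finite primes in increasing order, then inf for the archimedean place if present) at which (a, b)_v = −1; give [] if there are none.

Mod squares: a ≡ -14586, b ≡ 330. Check v ∈ {∞, 2, 3, 5, 7, 11, 13, 17, 19}.
v=5: a=5^10·(≡1), b=5^3·(≡4) mod 5; (1|5)=+1, (4|5)=+1; (−1)^{10·3·2}·(+1)^3·(+1)^10 = +1.
v=13: a=13^1·(≡4), b=13^0·(≡2) mod 13; (4|13)=+1, (2|13)=-1; (−1)^{1·0·6}·(+1)^0·(-1)^1 = -1.
v=7: a=7^0·(≡4), b=7^2·(≡4) mod 7; (4|7)=+1, (4|7)=+1; (−1)^{0·2·3}·(+1)^2·(+1)^0 = +1.
v=19: a=19^-6·(≡6), b=19^-2·(≡9) mod 19; (6|19)=+1, (9|19)=+1; (−1)^{-6·-2·9}·(+1)^-2·(+1)^-6 = +1.
v=3: a=3^-3·(≡1), b=3^1·(≡2) mod 3; (1|3)=+1, (2|3)=-1; (−1)^{-3·1·1}·(+1)^1·(-1)^-3 = +1.
v=11: a=11^-1·(≡3), b=11^-1·(≡6) mod 11; (3|11)=+1, (6|11)=-1; (−1)^{-1·-1·5}·(+1)^-1·(-1)^-1 = +1.
v=2: v_2(a)=1, v_2(b)=1; units ≡ 3, 5 (mod 8); ε·ε+αω+βω = 1·0+1·1+1·1 ≡ 0  ⇒  (a,b)_2 = +1.
v=∞: -14586 < 0 and 330 > 0  ⇒  (a,b)_∞ = +1.
v=17: a=17^7·(≡2), b=17^0·(≡3) mod 17; (2|17)=+1, (3|17)=-1; (−1)^{7·0·8}·(+1)^0·(-1)^7 = -1.
|Ram(-14586, 330)| = 2, even; anisotropic at {13, 17}.

[13, 17]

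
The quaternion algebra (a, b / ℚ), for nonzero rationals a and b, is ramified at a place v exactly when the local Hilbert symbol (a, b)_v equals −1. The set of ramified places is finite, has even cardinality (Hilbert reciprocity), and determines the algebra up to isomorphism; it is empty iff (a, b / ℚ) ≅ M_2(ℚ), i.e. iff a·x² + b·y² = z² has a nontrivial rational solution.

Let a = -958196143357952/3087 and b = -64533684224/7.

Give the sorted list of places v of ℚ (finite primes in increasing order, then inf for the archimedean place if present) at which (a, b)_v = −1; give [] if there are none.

(a, b) ≡ (-2261, -131138) mod (ℚ^×)²; places V = {2, 3, 7, 17, 19, 29, ∞}.
(a,b)_17: α=1, u≡7; β=1, v≡16 (mod 17); (7|17)=-1, (16|17)=+1; sign (−1)^0·-1^1·+1^1 = -1.
(a,b)_19: α=1, u≡15; β=1, v≡13 (mod 19); (15|19)=-1, (13|19)=-1; sign (−1)^1·-1^1·-1^1 = -1.
(a,b)_∞: sgn(-2261)=−, sgn(-131138)=−, so -1.
(a,b)_7: α=-3, u≡6; β=-1, v≡5 (mod 7); (6|7)=-1, (5|7)=-1; sign (−1)^1·-1^-1·-1^-3 = -1.
(a,b)_3: α=-2, u≡1; β=0, v≡1 (mod 3); (1|3)=+1, (1|3)=+1; sign (−1)^0·+1^0·+1^-2 = +1.
(a,b)_29: α=4, u≡23; β=3, v≡21 (mod 29); (23|29)=+1, (21|29)=-1; sign (−1)^0·+1^3·-1^4 = +1.
(a,b)_2: α=22, β=13; u≡3, v≡7 (mod 8); ε(u)ε(v)=1·1, αω(v)=22·0, βω(u)=13·1; sum ≡ 0  ⇒  +1.
Ram(-2261, -131138) = {7, 17, 19, ∞}; no ℚ_7-point on the conic.

[7, 17, 19, inf]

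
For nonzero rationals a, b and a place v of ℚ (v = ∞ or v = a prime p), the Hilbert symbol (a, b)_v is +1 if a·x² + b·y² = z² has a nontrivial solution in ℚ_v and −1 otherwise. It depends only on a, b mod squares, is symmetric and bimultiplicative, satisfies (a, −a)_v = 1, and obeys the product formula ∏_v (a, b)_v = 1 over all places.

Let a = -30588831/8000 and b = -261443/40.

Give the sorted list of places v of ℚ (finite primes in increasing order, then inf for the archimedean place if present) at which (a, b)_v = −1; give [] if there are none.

[2, inf]

Mod squares: a ≡ -595, b ≡ -15470. Check v ∈ {∞, 2, 3, 5, 7, 13, 17}.
v=3: a=3^2·(≡2), b=3^0·(≡1) mod 3; (2|3)=-1, (1|3)=+1; (−1)^{2·0·1}·(-1)^0·(+1)^2 = +1.
v=7: a=7^1·(≡6), b=7^1·(≡2) mod 7; (6|7)=-1, (2|7)=+1; (−1)^{1·1·3}·(-1)^1·(+1)^1 = +1.
v=13: a=13^4·(≡12), b=13^3·(≡11) mod 13; (12|13)=+1, (11|13)=-1; (−1)^{4·3·6}·(+1)^3·(-1)^4 = +1.
v=∞: -595 < 0 and -15470 < 0  ⇒  (a,b)_∞ = -1.
v=5: a=5^-3·(≡1), b=5^-1·(≡4) mod 5; (1|5)=+1, (4|5)=+1; (−1)^{-3·-1·2}·(+1)^-1·(+1)^-3 = +1.
v=17: a=17^1·(≡9), b=17^1·(≡1) mod 17; (9|17)=+1, (1|17)=+1; (−1)^{1·1·8}·(+1)^1·(+1)^1 = +1.
v=2: v_2(a)=-6, v_2(b)=-3; units ≡ 5, 1 (mod 8); ε·ε+αω+βω = 0·0+-6·0+-3·1 ≡ 1  ⇒  (a,b)_2 = -1.
|Ram(-595, -15470)| = 2, even; anisotropic at {2, ∞}.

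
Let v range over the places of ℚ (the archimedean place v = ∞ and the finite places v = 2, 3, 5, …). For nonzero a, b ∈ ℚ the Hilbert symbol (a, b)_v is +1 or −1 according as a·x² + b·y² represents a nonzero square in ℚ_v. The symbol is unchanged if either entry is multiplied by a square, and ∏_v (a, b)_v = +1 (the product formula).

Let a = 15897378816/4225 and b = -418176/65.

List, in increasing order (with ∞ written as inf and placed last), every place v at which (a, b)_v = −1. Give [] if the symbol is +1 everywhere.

Mod squares: a ≡ 11, b ≡ -390. Check v ∈ {∞, 2, 3, 5, 11, 13}.
v=13: a=13^-2·(≡6), b=13^-1·(≡12) mod 13; (6|13)=-1, (12|13)=+1; (−1)^{-2·-1·6}·(-1)^-1·(+1)^-2 = -1.
v=5: a=5^-2·(≡4), b=5^-1·(≡3) mod 5; (4|5)=+1, (3|5)=-1; (−1)^{-2·-1·2}·(+1)^-1·(-1)^-2 = +1.
v=11: a=11^3·(≡4), b=11^2·(≡2) mod 11; (4|11)=+1, (2|11)=-1; (−1)^{3·2·5}·(+1)^2·(-1)^3 = -1.
v=2: v_2(a)=14, v_2(b)=7; units ≡ 3, 5 (mod 8); ε·ε+αω+βω = 1·0+14·1+7·1 ≡ 1  ⇒  (a,b)_2 = -1.
v=∞: 11 > 0 and -390 < 0  ⇒  (a,b)_∞ = +1.
v=3: a=3^6·(≡2), b=3^3·(≡2) mod 3; (2|3)=-1, (2|3)=-1; (−1)^{6·3·1}·(-1)^3·(-1)^6 = -1.
Ram(11, -390) = {2, 3, 11, 13}; no ℚ_2-point on the conic.

[2, 3, 11, 13]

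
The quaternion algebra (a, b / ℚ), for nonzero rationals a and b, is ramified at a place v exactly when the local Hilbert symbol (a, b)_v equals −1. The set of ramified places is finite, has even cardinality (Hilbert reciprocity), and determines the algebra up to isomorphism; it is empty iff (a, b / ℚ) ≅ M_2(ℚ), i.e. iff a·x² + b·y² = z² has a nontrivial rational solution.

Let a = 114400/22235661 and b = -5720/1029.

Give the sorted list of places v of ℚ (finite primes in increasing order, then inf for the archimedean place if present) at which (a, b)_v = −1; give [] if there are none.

(a, b) ≡ (6006, -30030) mod (ℚ^×)²; places V = {2, 3, 5, 7, 11, 13, ∞}.
(a,b)_3: α=-3, u≡1; β=-1, v≡1 (mod 3); (1|3)=+1, (1|3)=+1; sign (−1)^1·+1^-1·+1^-3 = -1.
(a,b)_13: α=1, u≡2; β=1, v≡1 (mod 13); (2|13)=-1, (1|13)=+1; sign (−1)^0·-1^1·+1^1 = -1.
(a,b)_∞: sgn(6006)=+, sgn(-30030)=−, so +1.
(a,b)_11: α=1, u≡2; β=1, v≡5 (mod 11); (2|11)=-1, (5|11)=+1; sign (−1)^1·-1^1·+1^1 = +1.
(a,b)_2: α=5, β=3; u≡3, v≡1 (mod 8); ε(u)ε(v)=1·0, αω(v)=5·0, βω(u)=3·1; sum ≡ 1  ⇒  -1.
(a,b)_7: α=-7, u≡1; β=-3, v≡2 (mod 7); (1|7)=+1, (2|7)=+1; sign (−1)^1·+1^-3·+1^-7 = -1.
(a,b)_5: α=2, u≡1; β=1, v≡4 (mod 5); (1|5)=+1, (4|5)=+1; sign (−1)^0·+1^1·+1^2 = +1.
|Ram(6006, -30030)| = 4, even; anisotropic at {2, 3, 7, 13}.

[2, 3, 7, 13]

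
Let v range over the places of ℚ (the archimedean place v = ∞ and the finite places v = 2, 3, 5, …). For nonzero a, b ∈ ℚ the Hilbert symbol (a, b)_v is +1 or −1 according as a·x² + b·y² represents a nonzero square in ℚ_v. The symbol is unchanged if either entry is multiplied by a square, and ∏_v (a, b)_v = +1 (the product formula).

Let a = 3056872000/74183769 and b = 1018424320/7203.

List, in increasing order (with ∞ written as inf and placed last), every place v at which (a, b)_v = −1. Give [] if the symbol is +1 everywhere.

[5, 7, 17, 19]

Mod squares: a ≡ 11305, b ≡ 8265. Check v ∈ {∞, 2, 3, 5, 7, 11, 13, 17, 19, 29}.
v=29: a=29^-2·(≡28), b=29^1·(≡6) mod 29; (28|29)=+1, (6|29)=+1; (−1)^{-2·1·14}·(+1)^1·(+1)^-2 = +1.
v=2: v_2(a)=6, v_2(b)=10; units ≡ 1, 1 (mod 8); ε·ε+αω+βω = 0·0+6·0+10·0 ≡ 0  ⇒  (a,b)_2 = +1.
v=19: a=19^1·(≡5), b=19^3·(≡7) mod 19; (5|19)=+1, (7|19)=+1; (−1)^{1·3·9}·(+1)^3·(+1)^1 = -1.
v=17: a=17^1·(≡15), b=17^0·(≡7) mod 17; (15|17)=+1, (7|17)=-1; (−1)^{1·0·8}·(+1)^0·(-1)^1 = -1.
v=11: a=11^-2·(≡7), b=11^0·(≡5) mod 11; (7|11)=-1, (5|11)=+1; (−1)^{-2·0·5}·(-1)^0·(+1)^-2 = +1.
v=13: a=13^2·(≡6), b=13^0·(≡4) mod 13; (6|13)=-1, (4|13)=+1; (−1)^{2·0·6}·(-1)^0·(+1)^2 = +1.
v=∞: 11305 > 0 and 8265 > 0  ⇒  (a,b)_∞ = +1.
v=5: a=5^3·(≡4), b=5^1·(≡3) mod 5; (4|5)=+1, (3|5)=-1; (−1)^{3·1·2}·(+1)^1·(-1)^3 = -1.
v=7: a=7^1·(≡3), b=7^-4·(≡6) mod 7; (3|7)=-1, (6|7)=-1; (−1)^{1·-4·3}·(-1)^-4·(-1)^1 = -1.
v=3: a=3^-6·(≡1), b=3^-1·(≡1) mod 3; (1|3)=+1, (1|3)=+1; (−1)^{-6·-1·1}·(+1)^-1·(+1)^-6 = +1.
(11305, 8265 / ℚ) ramifies at {5, 7, 17, 19}: a division algebra.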